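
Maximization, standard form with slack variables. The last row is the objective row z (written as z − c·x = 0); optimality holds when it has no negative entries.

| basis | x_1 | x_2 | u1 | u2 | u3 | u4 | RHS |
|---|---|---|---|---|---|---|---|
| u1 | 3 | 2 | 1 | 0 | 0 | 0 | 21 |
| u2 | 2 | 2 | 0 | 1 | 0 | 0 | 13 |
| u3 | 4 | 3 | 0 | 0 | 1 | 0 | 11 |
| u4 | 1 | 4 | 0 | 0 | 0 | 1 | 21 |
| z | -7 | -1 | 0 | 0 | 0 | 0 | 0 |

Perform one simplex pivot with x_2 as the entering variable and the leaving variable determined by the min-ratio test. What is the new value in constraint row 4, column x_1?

Ratio test on column x_2 — row 1: 21/2 = 21/2; row 2: 13/2 = 13/2; row 3: 11/3 = 11/3; row 4: 21/4 = 21/4. Minimum is 11/3 at row 3 (u3 leaves); pivot element 3.
Divide row 3 by 3; eliminate column x_2 from the other rows.
Row 4 update in column x_1: 1 − 4·(4/3) = -13/3.

-13/3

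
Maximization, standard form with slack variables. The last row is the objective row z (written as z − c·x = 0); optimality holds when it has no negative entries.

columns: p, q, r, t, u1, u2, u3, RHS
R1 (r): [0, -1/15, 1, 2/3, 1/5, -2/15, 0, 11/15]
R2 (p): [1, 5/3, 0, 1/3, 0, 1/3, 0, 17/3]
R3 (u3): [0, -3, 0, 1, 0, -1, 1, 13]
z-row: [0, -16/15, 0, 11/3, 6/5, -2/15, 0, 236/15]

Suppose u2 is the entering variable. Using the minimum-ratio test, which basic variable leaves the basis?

p

Column u2 entries and ratios — r: -2/15 ≤ 0, skip; p: (17/3)/(1/3) = 17; u3: -1 ≤ 0, skip.
Smallest ratio is 17 in the row of p, so p leaves.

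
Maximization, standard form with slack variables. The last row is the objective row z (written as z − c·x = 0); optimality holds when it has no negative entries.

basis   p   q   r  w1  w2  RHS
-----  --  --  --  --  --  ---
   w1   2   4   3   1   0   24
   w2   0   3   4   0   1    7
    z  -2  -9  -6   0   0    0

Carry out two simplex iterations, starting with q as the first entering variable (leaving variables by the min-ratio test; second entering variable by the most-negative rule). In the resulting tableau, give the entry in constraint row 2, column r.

Ratio test on column q — row 1: 24/4 = 6; row 2: 7/3 = 7/3. Minimum is 7/3 at row 2 (w2 leaves); pivot element 3.
Divide row 2 by 3; eliminate column q from the other rows.
Second iteration: most negative z-row entry is -2 in column p, so p enters.
Ratio test on column p — row 1: (44/3)/2 = 22/3; row 2: entry 0 ≤ 0. Minimum is 22/3 at row 1 (w1 leaves); pivot element 2.
Divide row 1 by 2; eliminate column p from the other rows.
After both pivots, the entry at constraint row 2, column r is 4/3.

4/3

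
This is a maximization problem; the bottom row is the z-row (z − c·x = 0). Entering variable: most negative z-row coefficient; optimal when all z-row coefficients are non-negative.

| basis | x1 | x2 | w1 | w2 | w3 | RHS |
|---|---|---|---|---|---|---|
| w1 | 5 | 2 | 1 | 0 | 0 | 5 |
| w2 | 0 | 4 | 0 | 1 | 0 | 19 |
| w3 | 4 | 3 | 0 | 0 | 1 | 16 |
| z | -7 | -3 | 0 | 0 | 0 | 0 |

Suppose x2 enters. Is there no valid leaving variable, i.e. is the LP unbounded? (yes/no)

Column x2 has positive entries in row(s) 1, 2, 3, so the ratio test bounds it — not unbounded.

no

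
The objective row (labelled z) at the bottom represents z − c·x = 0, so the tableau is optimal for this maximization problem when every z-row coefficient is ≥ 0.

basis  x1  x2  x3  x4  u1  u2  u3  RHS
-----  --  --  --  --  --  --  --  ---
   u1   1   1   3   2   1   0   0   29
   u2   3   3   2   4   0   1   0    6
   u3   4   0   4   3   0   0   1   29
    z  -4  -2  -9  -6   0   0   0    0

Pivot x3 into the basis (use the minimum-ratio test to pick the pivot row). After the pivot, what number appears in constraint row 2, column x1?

Ratio test on column x3 — row 1: 29/3 = 29/3; row 2: 6/2 = 3; row 3: 29/4 = 29/4. Minimum is 3 at row 2 (u2 leaves); pivot element 2.
Divide row 2 by 2; eliminate column x3 from the other rows.
In the new row 2, the x1 entry is the old entry divided by the pivot: 3/2 = 3/2.

3/2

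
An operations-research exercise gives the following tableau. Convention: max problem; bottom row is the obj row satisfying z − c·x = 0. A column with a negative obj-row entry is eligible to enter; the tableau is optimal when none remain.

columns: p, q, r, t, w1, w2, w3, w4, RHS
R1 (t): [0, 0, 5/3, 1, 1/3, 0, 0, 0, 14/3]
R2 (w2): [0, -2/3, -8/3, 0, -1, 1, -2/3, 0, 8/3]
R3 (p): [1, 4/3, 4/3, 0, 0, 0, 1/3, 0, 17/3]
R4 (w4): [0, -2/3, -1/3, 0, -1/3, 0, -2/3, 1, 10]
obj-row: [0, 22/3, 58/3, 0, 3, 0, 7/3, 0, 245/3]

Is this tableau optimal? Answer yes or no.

yes

Every obj-row coefficient is ≥ 0, so the tableau is optimal.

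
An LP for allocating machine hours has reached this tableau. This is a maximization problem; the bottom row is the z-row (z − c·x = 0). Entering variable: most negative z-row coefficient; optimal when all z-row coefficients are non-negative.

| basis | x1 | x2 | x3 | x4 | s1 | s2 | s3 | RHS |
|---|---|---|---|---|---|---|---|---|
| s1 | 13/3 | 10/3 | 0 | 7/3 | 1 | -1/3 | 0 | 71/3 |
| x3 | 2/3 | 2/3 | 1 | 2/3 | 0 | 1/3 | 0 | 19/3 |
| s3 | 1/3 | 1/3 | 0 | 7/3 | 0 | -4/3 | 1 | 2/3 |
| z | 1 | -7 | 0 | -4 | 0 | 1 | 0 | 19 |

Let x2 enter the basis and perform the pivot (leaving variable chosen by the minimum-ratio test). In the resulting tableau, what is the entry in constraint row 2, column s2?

Ratio test on column x2 — row 1: (71/3)/(10/3) = 71/10; row 2: (19/3)/(2/3) = 19/2; row 3: (2/3)/(1/3) = 2. Minimum is 2 at row 3 (s3 leaves); pivot element 1/3.
Divide row 3 by 1/3; eliminate column x2 from the other rows.
Row 2 update in column s2: 1/3 − (2/3)·(-4) = 3.

3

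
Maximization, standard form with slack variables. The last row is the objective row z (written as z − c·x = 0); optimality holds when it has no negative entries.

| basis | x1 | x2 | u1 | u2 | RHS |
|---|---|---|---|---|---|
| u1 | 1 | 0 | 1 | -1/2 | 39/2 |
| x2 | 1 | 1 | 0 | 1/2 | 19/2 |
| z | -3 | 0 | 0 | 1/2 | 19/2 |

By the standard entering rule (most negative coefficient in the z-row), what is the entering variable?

x1

Negative z-row entries: x1: -3.
The most negative is -3 in column x1, so x1 enters.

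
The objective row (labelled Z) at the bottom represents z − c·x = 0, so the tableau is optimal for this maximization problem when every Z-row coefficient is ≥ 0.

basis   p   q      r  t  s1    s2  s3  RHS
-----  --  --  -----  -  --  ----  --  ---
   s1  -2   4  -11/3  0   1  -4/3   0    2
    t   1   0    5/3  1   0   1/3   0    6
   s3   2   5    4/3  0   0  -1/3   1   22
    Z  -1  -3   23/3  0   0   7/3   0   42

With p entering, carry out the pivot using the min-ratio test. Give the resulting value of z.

48

Ratio test on column p — row 1: entry -2 ≤ 0; row 2: 6/1 = 6; row 3: 22/2 = 11. Minimum is 6 at row 2 (t leaves); pivot element 1.
Pivot on row 2; the Z-row RHS becomes 42 − (-1)·6 = 48.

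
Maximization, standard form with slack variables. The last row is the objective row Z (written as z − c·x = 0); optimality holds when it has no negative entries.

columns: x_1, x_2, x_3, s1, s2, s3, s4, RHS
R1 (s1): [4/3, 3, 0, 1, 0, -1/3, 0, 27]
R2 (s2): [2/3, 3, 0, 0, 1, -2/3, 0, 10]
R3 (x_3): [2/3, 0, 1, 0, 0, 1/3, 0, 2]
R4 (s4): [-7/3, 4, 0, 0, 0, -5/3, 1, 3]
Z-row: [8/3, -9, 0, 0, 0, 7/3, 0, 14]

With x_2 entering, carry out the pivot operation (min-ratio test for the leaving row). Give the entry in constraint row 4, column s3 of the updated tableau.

-5/12

Ratio test on column x_2 — row 1: 27/3 = 9; row 2: 10/3 = 10/3; row 3: entry 0 ≤ 0; row 4: 3/4 = 3/4. Minimum is 3/4 at row 4 (s4 leaves); pivot element 4.
Divide row 4 by 4; eliminate column x_2 from the other rows.
In the new row 4, the s3 entry is the old entry divided by the pivot: (-5/3)/4 = -5/12.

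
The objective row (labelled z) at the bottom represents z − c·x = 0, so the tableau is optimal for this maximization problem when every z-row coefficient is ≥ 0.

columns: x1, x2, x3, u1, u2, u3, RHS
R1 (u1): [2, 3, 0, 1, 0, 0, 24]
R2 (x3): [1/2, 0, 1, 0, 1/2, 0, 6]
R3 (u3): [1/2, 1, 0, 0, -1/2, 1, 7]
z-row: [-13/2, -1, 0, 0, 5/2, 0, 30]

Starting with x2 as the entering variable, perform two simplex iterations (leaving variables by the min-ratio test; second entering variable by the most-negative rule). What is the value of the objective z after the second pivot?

73

Ratio test on column x2 — row 1: 24/3 = 8; row 2: entry 0 ≤ 0; row 3: 7/1 = 7. Minimum is 7 at row 3 (u3 leaves); pivot element 1.
Pivot on row 3; the z-row RHS becomes 30 − (-1)·7 = 37.
Next entering variable (most negative z-row entry -6): x1.
Ratio test on column x1 — row 1: 3/(1/2) = 6; row 2: 6/(1/2) = 12; row 3: 7/(1/2) = 14. Minimum is 6 at row 1 (u1 leaves); pivot element 1/2.
After the second pivot the z-row RHS is 37 − (-6)·6 = 73.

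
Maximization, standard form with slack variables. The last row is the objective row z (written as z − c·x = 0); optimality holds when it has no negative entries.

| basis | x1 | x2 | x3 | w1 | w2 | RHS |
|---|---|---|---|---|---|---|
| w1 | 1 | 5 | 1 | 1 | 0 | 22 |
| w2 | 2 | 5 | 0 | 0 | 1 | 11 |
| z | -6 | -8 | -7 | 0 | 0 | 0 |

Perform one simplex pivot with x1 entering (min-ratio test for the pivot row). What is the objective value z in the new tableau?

33

Ratio test on column x1 — row 1: 22/1 = 22; row 2: 11/2 = 11/2. Minimum is 11/2 at row 2 (w2 leaves); pivot element 2.
Pivot on row 2; the z-row RHS becomes 0 − (-6)·(11/2) = 33.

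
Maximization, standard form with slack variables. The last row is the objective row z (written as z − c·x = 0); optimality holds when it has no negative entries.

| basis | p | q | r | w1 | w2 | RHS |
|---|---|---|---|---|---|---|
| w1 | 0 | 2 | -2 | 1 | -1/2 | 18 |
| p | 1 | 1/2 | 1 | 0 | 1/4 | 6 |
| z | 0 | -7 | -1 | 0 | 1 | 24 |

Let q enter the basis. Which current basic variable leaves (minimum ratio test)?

w1

Column q entries and ratios — w1: 18/2 = 9; p: 6/(1/2) = 12.
Smallest ratio is 9 in the row of w1, so w1 leaves.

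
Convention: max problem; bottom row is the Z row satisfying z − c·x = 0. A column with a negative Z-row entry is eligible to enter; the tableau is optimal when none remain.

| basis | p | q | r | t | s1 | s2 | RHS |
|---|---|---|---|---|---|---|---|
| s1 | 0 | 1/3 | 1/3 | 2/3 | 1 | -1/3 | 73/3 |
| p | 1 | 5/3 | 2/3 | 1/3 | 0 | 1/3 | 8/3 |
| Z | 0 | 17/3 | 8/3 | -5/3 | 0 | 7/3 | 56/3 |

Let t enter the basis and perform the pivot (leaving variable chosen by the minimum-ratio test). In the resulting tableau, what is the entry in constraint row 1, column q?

Ratio test on column t — row 1: (73/3)/(2/3) = 73/2; row 2: (8/3)/(1/3) = 8. Minimum is 8 at row 2 (p leaves); pivot element 1/3.
Divide row 2 by 1/3; eliminate column t from the other rows.
Row 1 update in column q: 1/3 − (2/3)·5 = -3.

-3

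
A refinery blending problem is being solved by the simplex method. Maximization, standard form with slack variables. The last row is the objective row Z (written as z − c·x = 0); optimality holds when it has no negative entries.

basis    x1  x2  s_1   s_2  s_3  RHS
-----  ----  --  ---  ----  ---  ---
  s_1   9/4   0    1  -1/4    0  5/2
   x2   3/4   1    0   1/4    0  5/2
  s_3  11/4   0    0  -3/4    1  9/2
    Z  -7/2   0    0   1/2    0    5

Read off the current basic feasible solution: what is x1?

x1 is not in the basis, so in the current basic feasible solution x1 = 0.

0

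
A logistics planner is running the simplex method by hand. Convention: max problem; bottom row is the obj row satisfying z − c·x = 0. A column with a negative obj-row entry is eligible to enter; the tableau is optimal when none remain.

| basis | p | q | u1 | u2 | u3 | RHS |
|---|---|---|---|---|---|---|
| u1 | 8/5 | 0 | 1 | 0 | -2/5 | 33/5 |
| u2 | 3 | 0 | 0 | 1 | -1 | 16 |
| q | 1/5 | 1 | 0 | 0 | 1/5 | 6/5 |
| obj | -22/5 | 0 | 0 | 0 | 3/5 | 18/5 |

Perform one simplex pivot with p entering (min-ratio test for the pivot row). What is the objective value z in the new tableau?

Ratio test on column p — row 1: (33/5)/(8/5) = 33/8; row 2: 16/3 = 16/3; row 3: (6/5)/(1/5) = 6. Minimum is 33/8 at row 1 (u1 leaves); pivot element 8/5.
Pivot on row 1; the obj-row RHS becomes 18/5 − (-22/5)·(33/8) = 87/4.

87/4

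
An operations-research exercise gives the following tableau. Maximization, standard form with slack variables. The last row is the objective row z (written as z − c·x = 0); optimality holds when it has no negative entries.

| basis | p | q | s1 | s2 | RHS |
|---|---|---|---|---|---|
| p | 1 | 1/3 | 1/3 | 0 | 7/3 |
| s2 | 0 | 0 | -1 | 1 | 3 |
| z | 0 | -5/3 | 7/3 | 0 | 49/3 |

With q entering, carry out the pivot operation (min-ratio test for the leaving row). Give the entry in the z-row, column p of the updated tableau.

5

Ratio test on column q — row 1: (7/3)/(1/3) = 7; row 2: entry 0 ≤ 0. Minimum is 7 at row 1 (p leaves); pivot element 1/3.
Divide row 1 by 1/3; eliminate column q from the other rows.
z-row update in column p: 0 − (-5/3)·3 = 5.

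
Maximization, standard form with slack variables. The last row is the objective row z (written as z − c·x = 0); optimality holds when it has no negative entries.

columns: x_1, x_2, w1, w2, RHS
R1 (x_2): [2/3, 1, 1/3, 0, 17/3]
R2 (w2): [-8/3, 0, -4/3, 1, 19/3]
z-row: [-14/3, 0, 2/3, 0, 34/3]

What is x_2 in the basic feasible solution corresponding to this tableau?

x_2 is basic (row 1); its value is the RHS of that row, 17/3.

17/3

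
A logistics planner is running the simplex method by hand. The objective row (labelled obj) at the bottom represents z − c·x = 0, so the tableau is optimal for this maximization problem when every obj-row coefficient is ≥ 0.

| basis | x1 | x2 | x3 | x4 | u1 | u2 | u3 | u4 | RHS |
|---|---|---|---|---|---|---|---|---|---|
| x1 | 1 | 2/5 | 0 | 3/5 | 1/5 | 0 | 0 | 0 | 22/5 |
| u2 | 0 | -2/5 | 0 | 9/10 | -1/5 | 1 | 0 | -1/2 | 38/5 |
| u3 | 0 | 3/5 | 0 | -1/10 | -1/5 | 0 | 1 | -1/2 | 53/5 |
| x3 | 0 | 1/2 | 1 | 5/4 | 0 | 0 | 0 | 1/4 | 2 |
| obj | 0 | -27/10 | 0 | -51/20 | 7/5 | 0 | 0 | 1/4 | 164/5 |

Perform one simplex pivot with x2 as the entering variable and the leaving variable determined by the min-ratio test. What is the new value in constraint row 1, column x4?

-2/5

Ratio test on column x2 — row 1: (22/5)/(2/5) = 11; row 2: entry -2/5 ≤ 0; row 3: (53/5)/(3/5) = 53/3; row 4: 2/(1/2) = 4. Minimum is 4 at row 4 (x3 leaves); pivot element 1/2.
Divide row 4 by 1/2; eliminate column x2 from the other rows.
Row 1 update in column x4: 3/5 − (2/5)·(5/2) = -2/5.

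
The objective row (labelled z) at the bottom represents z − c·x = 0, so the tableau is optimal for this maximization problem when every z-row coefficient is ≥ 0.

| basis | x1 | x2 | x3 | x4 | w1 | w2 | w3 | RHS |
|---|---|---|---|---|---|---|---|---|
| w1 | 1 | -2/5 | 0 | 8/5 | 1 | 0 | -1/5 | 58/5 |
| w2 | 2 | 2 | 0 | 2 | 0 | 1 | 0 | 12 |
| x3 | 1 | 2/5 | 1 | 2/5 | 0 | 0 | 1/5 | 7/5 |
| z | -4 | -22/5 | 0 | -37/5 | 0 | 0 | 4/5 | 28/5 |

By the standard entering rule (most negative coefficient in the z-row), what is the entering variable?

Negative z-row entries: x1: -4, x2: -22/5, x4: -37/5.
The most negative is -37/5 in column x4, so x4 enters.

x4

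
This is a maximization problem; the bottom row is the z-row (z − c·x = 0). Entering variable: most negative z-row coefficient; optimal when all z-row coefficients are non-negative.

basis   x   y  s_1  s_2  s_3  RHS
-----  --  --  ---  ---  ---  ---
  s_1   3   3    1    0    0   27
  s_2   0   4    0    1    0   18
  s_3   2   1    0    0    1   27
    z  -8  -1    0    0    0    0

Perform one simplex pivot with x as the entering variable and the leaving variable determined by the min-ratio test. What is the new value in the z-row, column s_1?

8/3

Ratio test on column x — row 1: 27/3 = 9; row 2: entry 0 ≤ 0; row 3: 27/2 = 27/2. Minimum is 9 at row 1 (s_1 leaves); pivot element 3.
Divide row 1 by 3; eliminate column x from the other rows.
z-row update in column s_1: 0 − (-8)·(1/3) = 8/3.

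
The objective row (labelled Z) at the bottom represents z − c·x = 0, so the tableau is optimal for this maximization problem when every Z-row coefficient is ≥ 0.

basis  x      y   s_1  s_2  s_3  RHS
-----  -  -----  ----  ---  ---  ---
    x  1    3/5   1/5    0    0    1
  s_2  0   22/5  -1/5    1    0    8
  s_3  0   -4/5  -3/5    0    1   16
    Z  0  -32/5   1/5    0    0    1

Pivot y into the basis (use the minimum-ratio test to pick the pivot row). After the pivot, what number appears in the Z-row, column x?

32/3

Ratio test on column y — row 1: 1/(3/5) = 5/3; row 2: 8/(22/5) = 20/11; row 3: entry -4/5 ≤ 0. Minimum is 5/3 at row 1 (x leaves); pivot element 3/5.
Divide row 1 by 3/5; eliminate column y from the other rows.
Z-row update in column x: 0 − (-32/5)·(5/3) = 32/3.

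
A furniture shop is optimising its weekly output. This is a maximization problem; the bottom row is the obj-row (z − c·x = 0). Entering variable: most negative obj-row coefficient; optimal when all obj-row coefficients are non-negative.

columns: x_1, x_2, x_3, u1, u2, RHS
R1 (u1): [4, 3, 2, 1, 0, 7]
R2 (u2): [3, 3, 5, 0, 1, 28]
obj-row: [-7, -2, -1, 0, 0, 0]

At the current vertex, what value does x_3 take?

0

x_3 is not in the basis, so in the current basic feasible solution x_3 = 0.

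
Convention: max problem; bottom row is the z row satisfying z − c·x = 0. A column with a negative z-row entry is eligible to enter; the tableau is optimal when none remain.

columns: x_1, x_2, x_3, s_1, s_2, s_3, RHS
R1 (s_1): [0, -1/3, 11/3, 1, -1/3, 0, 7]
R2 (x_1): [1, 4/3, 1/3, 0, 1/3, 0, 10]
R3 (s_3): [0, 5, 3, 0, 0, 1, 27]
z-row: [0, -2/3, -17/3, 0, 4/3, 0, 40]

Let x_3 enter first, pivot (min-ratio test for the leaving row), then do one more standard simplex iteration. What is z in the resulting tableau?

Ratio test on column x_3 — row 1: 7/(11/3) = 21/11; row 2: 10/(1/3) = 30; row 3: 27/3 = 9. Minimum is 21/11 at row 1 (s_1 leaves); pivot element 11/3.
Pivot on row 1; the z-row RHS becomes 40 − (-17/3)·(21/11) = 559/11.
Next entering variable (most negative z-row entry -13/11): x_2.
Ratio test on column x_2 — row 1: entry -1/11 ≤ 0; row 2: (103/11)/(15/11) = 103/15; row 3: (234/11)/(58/11) = 117/29. Minimum is 117/29 at row 3 (s_3 leaves); pivot element 58/11.
After the second pivot the z-row RHS is 559/11 − (-13/11)·(117/29) = 1612/29.

1612/29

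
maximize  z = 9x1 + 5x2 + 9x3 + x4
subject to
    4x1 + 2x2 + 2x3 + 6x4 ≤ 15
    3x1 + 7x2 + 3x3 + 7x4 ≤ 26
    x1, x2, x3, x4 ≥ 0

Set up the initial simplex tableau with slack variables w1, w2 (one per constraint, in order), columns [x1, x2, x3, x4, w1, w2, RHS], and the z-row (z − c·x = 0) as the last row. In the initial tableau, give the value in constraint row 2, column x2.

Constraint 2 has coefficient 7 on x2.

7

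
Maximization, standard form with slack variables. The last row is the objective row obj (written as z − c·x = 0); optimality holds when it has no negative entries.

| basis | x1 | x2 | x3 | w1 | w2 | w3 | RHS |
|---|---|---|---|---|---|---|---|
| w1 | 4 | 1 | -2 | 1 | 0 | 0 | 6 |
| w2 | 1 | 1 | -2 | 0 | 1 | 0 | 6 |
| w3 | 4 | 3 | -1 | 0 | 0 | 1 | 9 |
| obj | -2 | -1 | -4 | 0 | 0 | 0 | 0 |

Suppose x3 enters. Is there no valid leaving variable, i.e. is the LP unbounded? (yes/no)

yes

Every constraint-row entry in column x3 is ≤ 0, so increasing x3 is unbounded.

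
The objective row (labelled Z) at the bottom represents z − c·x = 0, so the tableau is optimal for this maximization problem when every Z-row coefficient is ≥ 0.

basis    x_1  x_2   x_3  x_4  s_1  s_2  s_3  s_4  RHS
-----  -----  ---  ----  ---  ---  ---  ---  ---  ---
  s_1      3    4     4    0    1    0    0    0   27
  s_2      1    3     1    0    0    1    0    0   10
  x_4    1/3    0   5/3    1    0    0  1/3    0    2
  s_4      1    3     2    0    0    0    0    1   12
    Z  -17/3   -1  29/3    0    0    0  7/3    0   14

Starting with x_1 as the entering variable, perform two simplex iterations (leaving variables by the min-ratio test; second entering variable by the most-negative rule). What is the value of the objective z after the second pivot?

Ratio test on column x_1 — row 1: 27/3 = 9; row 2: 10/1 = 10; row 3: 2/(1/3) = 6; row 4: 12/1 = 12. Minimum is 6 at row 3 (x_4 leaves); pivot element 1/3.
Pivot on row 3; the Z-row RHS becomes 14 − (-17/3)·6 = 48.
Next entering variable (most negative Z-row entry -1): x_2.
Ratio test on column x_2 — row 1: 9/4 = 9/4; row 2: 4/3 = 4/3; row 3: entry 0 ≤ 0; row 4: 6/3 = 2. Minimum is 4/3 at row 2 (s_2 leaves); pivot element 3.
After the second pivot the Z-row RHS is 48 − (-1)·(4/3) = 148/3.

148/3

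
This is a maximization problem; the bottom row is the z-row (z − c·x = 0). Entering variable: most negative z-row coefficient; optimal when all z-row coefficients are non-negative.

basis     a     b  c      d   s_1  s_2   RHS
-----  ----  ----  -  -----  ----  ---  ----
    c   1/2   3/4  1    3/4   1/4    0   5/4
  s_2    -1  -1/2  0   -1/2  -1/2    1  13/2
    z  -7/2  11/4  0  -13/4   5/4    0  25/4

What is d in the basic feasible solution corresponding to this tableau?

0

d is not in the basis, so in the current basic feasible solution d = 0.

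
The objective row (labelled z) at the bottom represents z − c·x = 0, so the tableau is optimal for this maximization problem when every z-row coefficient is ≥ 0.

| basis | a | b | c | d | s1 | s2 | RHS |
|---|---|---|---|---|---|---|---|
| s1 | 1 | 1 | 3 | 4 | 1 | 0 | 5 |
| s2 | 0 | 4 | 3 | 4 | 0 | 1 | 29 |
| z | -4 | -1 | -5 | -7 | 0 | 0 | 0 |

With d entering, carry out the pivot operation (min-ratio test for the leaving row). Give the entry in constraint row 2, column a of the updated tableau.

-1

Ratio test on column d — row 1: 5/4 = 5/4; row 2: 29/4 = 29/4. Minimum is 5/4 at row 1 (s1 leaves); pivot element 4.
Divide row 1 by 4; eliminate column d from the other rows.
Row 2 update in column a: 0 − 4·(1/4) = -1.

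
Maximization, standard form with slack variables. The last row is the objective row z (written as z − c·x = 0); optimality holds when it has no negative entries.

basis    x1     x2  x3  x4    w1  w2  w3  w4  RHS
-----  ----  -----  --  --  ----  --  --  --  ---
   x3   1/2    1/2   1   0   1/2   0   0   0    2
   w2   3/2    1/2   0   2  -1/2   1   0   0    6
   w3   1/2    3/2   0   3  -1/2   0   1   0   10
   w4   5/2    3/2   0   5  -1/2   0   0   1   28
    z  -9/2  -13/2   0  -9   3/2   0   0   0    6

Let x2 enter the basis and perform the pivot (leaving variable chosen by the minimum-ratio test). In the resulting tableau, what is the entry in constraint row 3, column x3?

-3

Ratio test on column x2 — row 1: 2/(1/2) = 4; row 2: 6/(1/2) = 12; row 3: 10/(3/2) = 20/3; row 4: 28/(3/2) = 56/3. Minimum is 4 at row 1 (x3 leaves); pivot element 1/2.
Divide row 1 by 1/2; eliminate column x2 from the other rows.
Row 3 update in column x3: 0 − (3/2)·2 = -3.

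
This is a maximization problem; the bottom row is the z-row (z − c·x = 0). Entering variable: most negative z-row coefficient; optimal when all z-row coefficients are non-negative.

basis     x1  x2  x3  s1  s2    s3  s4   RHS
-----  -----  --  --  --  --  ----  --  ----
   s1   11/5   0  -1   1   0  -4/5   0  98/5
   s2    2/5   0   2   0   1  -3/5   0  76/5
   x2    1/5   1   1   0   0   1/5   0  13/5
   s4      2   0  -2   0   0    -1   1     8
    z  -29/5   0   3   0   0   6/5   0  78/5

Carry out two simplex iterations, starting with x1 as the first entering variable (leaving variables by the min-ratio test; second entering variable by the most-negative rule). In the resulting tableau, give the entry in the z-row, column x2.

7/3

Ratio test on column x1 — row 1: (98/5)/(11/5) = 98/11; row 2: (76/5)/(2/5) = 38; row 3: (13/5)/(1/5) = 13; row 4: 8/2 = 4. Minimum is 4 at row 4 (s4 leaves); pivot element 2.
Divide row 4 by 2; eliminate column x1 from the other rows.
Second iteration: most negative z-row entry is -14/5 in column x3, so x3 enters.
Ratio test on column x3 — row 1: (54/5)/(6/5) = 9; row 2: (68/5)/(12/5) = 17/3; row 3: (9/5)/(6/5) = 3/2; row 4: entry -1 ≤ 0. Minimum is 3/2 at row 3 (x2 leaves); pivot element 6/5.
Divide row 3 by 6/5; eliminate column x3 from the other rows.
After both pivots, the entry at the z-row, column x2 is 7/3.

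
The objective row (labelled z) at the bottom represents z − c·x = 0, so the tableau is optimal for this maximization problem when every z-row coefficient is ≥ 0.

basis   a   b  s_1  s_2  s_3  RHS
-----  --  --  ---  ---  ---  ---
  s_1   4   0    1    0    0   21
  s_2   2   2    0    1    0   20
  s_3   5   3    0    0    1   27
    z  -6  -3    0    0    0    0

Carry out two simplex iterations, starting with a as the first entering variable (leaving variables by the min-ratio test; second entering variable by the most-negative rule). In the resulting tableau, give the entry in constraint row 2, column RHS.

Ratio test on column a — row 1: 21/4 = 21/4; row 2: 20/2 = 10; row 3: 27/5 = 27/5. Minimum is 21/4 at row 1 (s_1 leaves); pivot element 4.
Divide row 1 by 4; eliminate column a from the other rows.
Second iteration: most negative z-row entry is -3 in column b, so b enters.
Ratio test on column b — row 1: entry 0 ≤ 0; row 2: (19/2)/2 = 19/4; row 3: (3/4)/3 = 1/4. Minimum is 1/4 at row 3 (s_3 leaves); pivot element 3.
Divide row 3 by 3; eliminate column b from the other rows.
After both pivots, the entry at constraint row 2, column RHS is 9.

9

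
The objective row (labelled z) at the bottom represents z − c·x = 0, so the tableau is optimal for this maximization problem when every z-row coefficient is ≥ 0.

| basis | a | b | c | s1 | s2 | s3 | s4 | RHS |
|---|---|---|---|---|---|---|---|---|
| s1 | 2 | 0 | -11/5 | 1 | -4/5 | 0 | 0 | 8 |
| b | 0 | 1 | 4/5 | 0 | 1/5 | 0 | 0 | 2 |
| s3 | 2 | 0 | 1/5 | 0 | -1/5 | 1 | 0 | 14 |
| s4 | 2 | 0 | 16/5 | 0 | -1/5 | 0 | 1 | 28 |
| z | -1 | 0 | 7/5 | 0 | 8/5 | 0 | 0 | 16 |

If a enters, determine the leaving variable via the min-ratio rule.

Column a entries and ratios — s1: 8/2 = 4; b: 0 ≤ 0, skip; s3: 14/2 = 7; s4: 28/2 = 14.
Smallest ratio is 4 in the row of s1, so s1 leaves.

s1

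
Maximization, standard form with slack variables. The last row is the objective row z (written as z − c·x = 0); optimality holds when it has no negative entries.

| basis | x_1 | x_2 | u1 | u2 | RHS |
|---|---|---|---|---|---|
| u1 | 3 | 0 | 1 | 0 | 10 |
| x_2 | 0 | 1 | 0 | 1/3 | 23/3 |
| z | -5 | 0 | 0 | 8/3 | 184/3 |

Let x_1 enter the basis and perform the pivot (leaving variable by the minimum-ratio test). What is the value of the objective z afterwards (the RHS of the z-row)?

Ratio test on column x_1 — row 1: 10/3 = 10/3; row 2: entry 0 ≤ 0. Minimum is 10/3 at row 1 (u1 leaves); pivot element 3.
Pivot on row 1; the z-row RHS becomes 184/3 − (-5)·(10/3) = 78.

78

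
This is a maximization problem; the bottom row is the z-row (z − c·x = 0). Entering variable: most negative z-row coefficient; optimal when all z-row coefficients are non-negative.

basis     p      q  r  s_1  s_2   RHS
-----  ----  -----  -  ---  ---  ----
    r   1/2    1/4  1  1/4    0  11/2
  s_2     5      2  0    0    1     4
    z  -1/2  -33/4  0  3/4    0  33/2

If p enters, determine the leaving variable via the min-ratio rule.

Column p entries and ratios — r: (11/2)/(1/2) = 11; s_2: 4/5 = 4/5.
Smallest ratio is 4/5 in the row of s_2, so s_2 leaves.

s_2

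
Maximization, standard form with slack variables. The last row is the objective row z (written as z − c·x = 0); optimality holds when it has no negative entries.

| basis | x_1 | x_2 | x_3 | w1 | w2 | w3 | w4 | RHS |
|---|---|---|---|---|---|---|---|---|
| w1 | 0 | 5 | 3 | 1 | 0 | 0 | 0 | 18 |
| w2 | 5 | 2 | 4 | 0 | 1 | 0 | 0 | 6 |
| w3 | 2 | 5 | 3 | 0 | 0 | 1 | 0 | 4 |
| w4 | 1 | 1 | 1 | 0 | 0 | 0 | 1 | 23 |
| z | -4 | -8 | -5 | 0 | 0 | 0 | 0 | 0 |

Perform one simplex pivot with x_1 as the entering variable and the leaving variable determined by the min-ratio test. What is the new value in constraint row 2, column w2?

1/5

Ratio test on column x_1 — row 1: entry 0 ≤ 0; row 2: 6/5 = 6/5; row 3: 4/2 = 2; row 4: 23/1 = 23. Minimum is 6/5 at row 2 (w2 leaves); pivot element 5.
Divide row 2 by 5; eliminate column x_1 from the other rows.
In the new row 2, the w2 entry is the old entry divided by the pivot: 1/5 = 1/5.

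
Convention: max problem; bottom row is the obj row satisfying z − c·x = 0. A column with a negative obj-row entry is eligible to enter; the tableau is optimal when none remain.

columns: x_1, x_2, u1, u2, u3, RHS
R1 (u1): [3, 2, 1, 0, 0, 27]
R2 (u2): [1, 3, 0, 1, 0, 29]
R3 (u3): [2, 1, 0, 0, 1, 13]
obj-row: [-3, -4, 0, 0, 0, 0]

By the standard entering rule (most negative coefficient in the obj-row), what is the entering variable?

x_2

Negative obj-row entries: x_1: -3, x_2: -4.
The most negative is -4 in column x_2, so x_2 enters.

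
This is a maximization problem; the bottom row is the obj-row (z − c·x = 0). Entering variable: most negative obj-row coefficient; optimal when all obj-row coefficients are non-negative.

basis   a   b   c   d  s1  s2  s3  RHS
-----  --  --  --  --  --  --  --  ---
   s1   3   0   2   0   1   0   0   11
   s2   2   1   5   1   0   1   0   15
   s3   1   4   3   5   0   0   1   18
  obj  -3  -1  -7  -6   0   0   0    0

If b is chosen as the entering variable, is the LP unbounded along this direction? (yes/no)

Column b has positive entries in row(s) 2, 3, so the ratio test bounds it — not unbounded.

no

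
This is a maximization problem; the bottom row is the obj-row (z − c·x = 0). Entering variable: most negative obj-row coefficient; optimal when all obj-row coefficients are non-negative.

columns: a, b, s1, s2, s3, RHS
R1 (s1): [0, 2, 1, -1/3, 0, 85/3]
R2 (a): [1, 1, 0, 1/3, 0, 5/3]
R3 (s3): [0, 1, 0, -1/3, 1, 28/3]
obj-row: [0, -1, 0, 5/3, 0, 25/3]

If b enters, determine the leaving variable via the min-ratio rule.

a

Column b entries and ratios — s1: (85/3)/2 = 85/6; a: (5/3)/1 = 5/3; s3: (28/3)/1 = 28/3.
Smallest ratio is 5/3 in the row of a, so a leaves.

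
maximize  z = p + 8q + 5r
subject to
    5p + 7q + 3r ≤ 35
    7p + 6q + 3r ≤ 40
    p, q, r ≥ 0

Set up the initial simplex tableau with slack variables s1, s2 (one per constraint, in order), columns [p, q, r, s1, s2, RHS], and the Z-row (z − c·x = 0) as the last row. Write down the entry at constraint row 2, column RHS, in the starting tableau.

40

The RHS of constraint 2 is b_2 = 40.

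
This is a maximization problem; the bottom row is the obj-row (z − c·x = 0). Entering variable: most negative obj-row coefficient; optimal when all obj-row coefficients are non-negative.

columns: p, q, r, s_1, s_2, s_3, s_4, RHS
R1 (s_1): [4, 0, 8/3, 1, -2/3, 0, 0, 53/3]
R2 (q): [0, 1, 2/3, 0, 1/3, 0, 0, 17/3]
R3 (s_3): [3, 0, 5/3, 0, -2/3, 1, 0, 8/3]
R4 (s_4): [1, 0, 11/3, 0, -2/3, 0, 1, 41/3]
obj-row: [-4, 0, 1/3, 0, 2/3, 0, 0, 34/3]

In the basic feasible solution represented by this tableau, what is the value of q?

17/3

q is basic (row 2); its value is the RHS of that row, 17/3.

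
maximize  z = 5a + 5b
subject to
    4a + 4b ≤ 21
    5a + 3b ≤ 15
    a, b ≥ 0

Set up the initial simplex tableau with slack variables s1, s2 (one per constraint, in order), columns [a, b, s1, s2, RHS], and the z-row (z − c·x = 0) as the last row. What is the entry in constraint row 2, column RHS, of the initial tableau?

The RHS of constraint 2 is b_2 = 15.

15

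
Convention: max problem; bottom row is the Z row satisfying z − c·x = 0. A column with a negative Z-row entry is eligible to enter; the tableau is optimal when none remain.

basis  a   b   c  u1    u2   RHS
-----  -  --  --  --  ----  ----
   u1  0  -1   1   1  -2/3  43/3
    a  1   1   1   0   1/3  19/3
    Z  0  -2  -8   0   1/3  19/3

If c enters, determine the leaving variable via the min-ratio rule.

Column c entries and ratios — u1: (43/3)/1 = 43/3; a: (19/3)/1 = 19/3.
Smallest ratio is 19/3 in the row of a, so a leaves.

a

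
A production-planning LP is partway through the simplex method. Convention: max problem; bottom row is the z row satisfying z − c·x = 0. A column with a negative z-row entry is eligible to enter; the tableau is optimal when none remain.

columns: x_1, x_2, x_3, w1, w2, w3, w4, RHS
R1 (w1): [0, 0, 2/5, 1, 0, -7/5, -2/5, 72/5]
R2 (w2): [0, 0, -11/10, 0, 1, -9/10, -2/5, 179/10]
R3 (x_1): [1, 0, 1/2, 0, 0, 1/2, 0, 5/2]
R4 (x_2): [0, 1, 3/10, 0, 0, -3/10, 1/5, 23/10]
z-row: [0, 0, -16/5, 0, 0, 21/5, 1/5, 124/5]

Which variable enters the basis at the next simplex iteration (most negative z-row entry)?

x_3

Negative z-row entries: x_3: -16/5.
The most negative is -16/5 in column x_3, so x_3 enters.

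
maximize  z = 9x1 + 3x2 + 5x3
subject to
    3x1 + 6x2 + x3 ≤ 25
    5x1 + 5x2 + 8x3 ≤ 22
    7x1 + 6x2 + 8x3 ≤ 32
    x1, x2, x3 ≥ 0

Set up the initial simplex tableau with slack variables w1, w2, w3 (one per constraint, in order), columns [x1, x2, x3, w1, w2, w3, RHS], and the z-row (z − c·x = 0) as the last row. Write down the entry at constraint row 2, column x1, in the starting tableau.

Constraint 2 has coefficient 5 on x1.

5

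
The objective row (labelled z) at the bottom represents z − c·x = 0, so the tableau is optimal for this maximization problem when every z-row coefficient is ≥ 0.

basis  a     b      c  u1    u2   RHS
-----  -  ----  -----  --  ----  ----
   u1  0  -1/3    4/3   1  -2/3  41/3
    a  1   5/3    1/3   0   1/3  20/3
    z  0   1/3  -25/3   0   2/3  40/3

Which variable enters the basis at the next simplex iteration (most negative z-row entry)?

c

Negative z-row entries: c: -25/3.
The most negative is -25/3 in column c, so c enters.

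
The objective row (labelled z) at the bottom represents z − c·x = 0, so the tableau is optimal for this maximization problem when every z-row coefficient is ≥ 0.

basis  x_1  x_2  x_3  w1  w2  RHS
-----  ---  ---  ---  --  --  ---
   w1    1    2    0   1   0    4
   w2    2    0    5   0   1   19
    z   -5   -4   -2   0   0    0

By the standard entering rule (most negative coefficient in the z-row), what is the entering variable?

x_1

Negative z-row entries: x_1: -5, x_2: -4, x_3: -2.
The most negative is -5 in column x_1, so x_1 enters.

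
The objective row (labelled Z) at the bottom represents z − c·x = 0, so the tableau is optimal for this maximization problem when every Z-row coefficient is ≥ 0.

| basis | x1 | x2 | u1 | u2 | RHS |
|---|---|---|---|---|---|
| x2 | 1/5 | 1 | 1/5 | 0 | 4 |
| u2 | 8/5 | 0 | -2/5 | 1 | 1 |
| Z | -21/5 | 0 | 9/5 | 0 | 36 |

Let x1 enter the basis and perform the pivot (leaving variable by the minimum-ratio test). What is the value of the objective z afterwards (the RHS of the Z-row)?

Ratio test on column x1 — row 1: 4/(1/5) = 20; row 2: 1/(8/5) = 5/8. Minimum is 5/8 at row 2 (u2 leaves); pivot element 8/5.
Pivot on row 2; the Z-row RHS becomes 36 − (-21/5)·(5/8) = 309/8.

309/8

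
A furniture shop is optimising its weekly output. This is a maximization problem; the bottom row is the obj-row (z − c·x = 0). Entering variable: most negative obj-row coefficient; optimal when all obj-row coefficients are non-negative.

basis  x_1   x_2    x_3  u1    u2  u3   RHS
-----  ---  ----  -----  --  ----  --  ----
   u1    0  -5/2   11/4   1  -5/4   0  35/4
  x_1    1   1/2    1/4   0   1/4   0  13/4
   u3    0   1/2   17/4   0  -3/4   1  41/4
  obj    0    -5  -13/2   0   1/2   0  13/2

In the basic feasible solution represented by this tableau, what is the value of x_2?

x_2 is not in the basis, so in the current basic feasible solution x_2 = 0.

0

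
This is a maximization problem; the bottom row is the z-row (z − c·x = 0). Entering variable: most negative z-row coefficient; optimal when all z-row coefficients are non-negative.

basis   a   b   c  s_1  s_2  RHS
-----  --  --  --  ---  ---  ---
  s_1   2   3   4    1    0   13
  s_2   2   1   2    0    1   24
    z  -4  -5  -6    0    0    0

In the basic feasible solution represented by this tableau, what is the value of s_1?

s_1 is basic (row 1); its value is the RHS of that row, 13.

13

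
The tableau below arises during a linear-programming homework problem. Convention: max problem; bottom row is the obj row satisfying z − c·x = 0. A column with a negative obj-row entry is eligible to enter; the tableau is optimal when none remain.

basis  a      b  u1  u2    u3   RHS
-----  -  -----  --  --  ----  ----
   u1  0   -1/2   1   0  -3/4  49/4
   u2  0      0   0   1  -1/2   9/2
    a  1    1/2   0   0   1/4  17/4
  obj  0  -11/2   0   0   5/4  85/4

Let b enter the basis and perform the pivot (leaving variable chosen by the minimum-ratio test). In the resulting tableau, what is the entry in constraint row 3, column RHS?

Ratio test on column b — row 1: entry -1/2 ≤ 0; row 2: entry 0 ≤ 0; row 3: (17/4)/(1/2) = 17/2. Minimum is 17/2 at row 3 (a leaves); pivot element 1/2.
Divide row 3 by 1/2; eliminate column b from the other rows.
In the new row 3, the RHS entry is the old entry divided by the pivot: (17/4)/(1/2) = 17/2.

17/2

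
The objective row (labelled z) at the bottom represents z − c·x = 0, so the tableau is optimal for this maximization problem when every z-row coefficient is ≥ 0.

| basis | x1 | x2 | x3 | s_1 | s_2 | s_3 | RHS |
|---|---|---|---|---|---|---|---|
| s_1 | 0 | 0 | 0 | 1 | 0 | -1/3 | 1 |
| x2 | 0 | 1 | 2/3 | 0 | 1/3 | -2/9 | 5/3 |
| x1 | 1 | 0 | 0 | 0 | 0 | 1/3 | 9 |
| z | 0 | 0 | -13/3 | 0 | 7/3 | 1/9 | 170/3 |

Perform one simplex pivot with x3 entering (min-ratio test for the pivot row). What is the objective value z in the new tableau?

Ratio test on column x3 — row 1: entry 0 ≤ 0; row 2: (5/3)/(2/3) = 5/2; row 3: entry 0 ≤ 0. Minimum is 5/2 at row 2 (x2 leaves); pivot element 2/3.
Pivot on row 2; the z-row RHS becomes 170/3 − (-13/3)·(5/2) = 135/2.

135/2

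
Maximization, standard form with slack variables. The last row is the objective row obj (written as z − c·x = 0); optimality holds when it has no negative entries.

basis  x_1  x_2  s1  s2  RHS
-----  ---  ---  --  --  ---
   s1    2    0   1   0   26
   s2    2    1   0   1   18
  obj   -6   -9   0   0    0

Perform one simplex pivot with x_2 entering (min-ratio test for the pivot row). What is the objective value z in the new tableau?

162

Ratio test on column x_2 — row 1: entry 0 ≤ 0; row 2: 18/1 = 18. Minimum is 18 at row 2 (s2 leaves); pivot element 1.
Pivot on row 2; the obj-row RHS becomes 0 − (-9)·18 = 162.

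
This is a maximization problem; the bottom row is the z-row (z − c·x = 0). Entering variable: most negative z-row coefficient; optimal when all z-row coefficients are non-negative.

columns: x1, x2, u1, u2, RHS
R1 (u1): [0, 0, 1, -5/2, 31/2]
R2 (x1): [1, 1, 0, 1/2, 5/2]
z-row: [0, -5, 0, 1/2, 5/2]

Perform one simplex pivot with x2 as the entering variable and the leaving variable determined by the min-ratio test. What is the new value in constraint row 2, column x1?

1

Ratio test on column x2 — row 1: entry 0 ≤ 0; row 2: (5/2)/1 = 5/2. Minimum is 5/2 at row 2 (x1 leaves); pivot element 1.
Divide row 2 by 1; eliminate column x2 from the other rows.
In the new row 2, the x1 entry is the old entry divided by the pivot: 1/1 = 1.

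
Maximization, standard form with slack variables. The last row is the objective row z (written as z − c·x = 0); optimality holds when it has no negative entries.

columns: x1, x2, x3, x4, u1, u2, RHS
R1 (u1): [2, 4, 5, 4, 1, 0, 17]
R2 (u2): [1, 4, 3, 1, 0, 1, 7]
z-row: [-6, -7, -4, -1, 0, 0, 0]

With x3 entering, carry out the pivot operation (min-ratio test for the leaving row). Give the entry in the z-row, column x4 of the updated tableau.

Ratio test on column x3 — row 1: 17/5 = 17/5; row 2: 7/3 = 7/3. Minimum is 7/3 at row 2 (u2 leaves); pivot element 3.
Divide row 2 by 3; eliminate column x3 from the other rows.
z-row update in column x4: -1 − (-4)·(1/3) = 1/3.

1/3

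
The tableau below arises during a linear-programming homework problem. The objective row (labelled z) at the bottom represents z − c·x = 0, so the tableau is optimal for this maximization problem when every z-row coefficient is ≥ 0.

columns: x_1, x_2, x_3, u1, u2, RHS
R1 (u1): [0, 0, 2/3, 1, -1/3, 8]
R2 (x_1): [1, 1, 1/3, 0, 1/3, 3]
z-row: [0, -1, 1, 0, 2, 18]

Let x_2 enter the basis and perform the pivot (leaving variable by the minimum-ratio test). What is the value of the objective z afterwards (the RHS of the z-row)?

21

Ratio test on column x_2 — row 1: entry 0 ≤ 0; row 2: 3/1 = 3. Minimum is 3 at row 2 (x_1 leaves); pivot element 1.
Pivot on row 2; the z-row RHS becomes 18 − (-1)·3 = 21.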